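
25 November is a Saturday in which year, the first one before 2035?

2034

From one year to the next, a fixed date's weekday advances by 1, or by 2 when a Feb 29 lies between the two dates.
2035: November 25 is Sunday.
2034: Saturday (−1)
25 November falls on a Saturday in 2034.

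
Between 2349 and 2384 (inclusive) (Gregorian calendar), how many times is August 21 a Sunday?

Track August 21's weekday year by year (advancing +1, or +2 across a Feb 29):
  2349: Sun ✓  2350: Mon (+1)  2351: Tue (+1)  2352: Thu (+2)  2353: Fri (+1)
  2354: Sat (+1)  2355: Sun (+1) ✓  2356: Tue (+2)  2357: Wed (+1)  2358: Thu (+1)
  2359: Fri (+1)  2360: Sun (+2) ✓  2361: Mon (+1)  2362: Tue (+1)  … (8 more years) …
  2371: Sat (+1)  2372: Mon (+2)  2373: Tue (+1)  2374: Wed (+1)  2375: Thu (+1)
  2376: Sat (+2)  2377: Sun (+1) ✓  2378: Mon (+1)  2379: Tue (+1)  2380: Thu (+2)
  2381: Fri (+1)  2382: Sat (+1)  2383: Sun (+1) ✓  2384: Tue (+2)
Sunday years: 2349, 2355, 2360, 2366, 2377, 2383 — 6 in total.

6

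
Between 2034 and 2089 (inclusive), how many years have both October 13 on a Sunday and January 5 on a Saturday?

Check each year's weekday for October 13 and January 5:
  2034: Fri/Thu  2035: Sat/Fri  2036: Mon/Sat  2037: Tue/Mon  2038: Wed/Tue  2039: Thu/Wed  2040: Sat/Thu  2041: Sun/Sat ✓  2042: Mon/Sun  2043: Tue/Mon  2044: Thu/Tue  2045: Fri/Thu  2046: Sat/Fri  2047: Sun/Sat ✓  …(28 more)…  2076: Tue/Sun  2077: Wed/Tue  2078: Thu/Wed  2079: Fri/Thu  2080: Sun/Fri  2081: Mon/Sun  2082: Tue/Mon  2083: Wed/Tue  2084: Fri/Wed  2085: Sat/Fri  2086: Sun/Sat ✓  2087: Mon/Sun  2088: Wed/Mon  2089: Thu/Wed
Both conditions hold in: 2041, 2047, 2058, 2069, 2075, 2086 — 6.

6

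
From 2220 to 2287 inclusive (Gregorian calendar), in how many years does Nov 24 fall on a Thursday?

10

Track Nov 24's weekday year by year (advancing +1, or +2 across a Feb 29):
  2220: Fri  2221: Sat (+1)  2222: Sun (+1)  2223: Mon (+1)  2224: Wed (+2)
  2225: Thu (+1) ✓  2226: Fri (+1)  2227: Sat (+1)  2228: Mon (+2)  2229: Tue (+1)
  2230: Wed (+1)  2231: Thu (+1) ✓  2232: Sat (+2)  2233: Sun (+1)  … (40 more years) …
  2274: Tue (+1)  2275: Wed (+1)  2276: Fri (+2)  2277: Sat (+1)  2278: Sun (+1)
  2279: Mon (+1)  2280: Wed (+2)  2281: Thu (+1) ✓  2282: Fri (+1)  2283: Sat (+1)
  2284: Mon (+2)  2285: Tue (+1)  2286: Wed (+1)  2287: Thu (+1) ✓
Thursday years: 2225, 2231, 2236, 2242, 2253, 2259, 2264, 2270, 2281, 2287 — 10 in total.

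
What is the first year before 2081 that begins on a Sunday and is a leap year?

2068

Jan 1 advances by 2 weekdays after a leap year and by 1 after a common year.
2081: Jan 1 is Wednesday.
2080: Monday (leap)
2079: Sunday
2078: Saturday
2077: Friday
2076: Wednesday (leap)
2075: Tuesday
2074: Monday
2073: Sunday
2072: Friday (leap)
2071: Thursday
2070: Wednesday
2069: Tuesday
2068: Sunday (leap)
2068 begins on a Sunday and is a leap year.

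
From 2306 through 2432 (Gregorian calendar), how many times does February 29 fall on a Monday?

Leap years in 2306–2432: 32 of them.
Feb 29 weekday advances by 5 (mod 7) from one leap year to the next four years later (or differs when a century non-leap intervenes).
Leap-day weekdays: 2308:Sat 2312:Thu 2316:Tue 2320:Sun 2324:Fri 2328:Wed 2332:Mon✓ 2336:Sat 2340:Thu 2344:Tue 2348:Sun 2352:Fri 2356:Wed …(6 more)… 2384:Wed 2388:Mon✓ 2392:Sat 2396:Thu 2400:Tue 2404:Sun 2408:Fri 2412:Wed 2416:Mon✓ 2420:Sat 2424:Thu 2428:Tue 2432:Sun
Monday: 2332, 2360, 2388, 2416 → 4.

4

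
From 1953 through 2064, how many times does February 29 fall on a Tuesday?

4

Leap years in 1953–2064: 28 of them.
Feb 29 weekday advances by 5 (mod 7) from one leap year to the next four years later (or differs when a century non-leap intervenes).
Leap-day weekdays: 1956:Wed 1960:Mon 1964:Sat 1968:Thu 1972:Tue✓ 1976:Sun 1980:Fri 1984:Wed 1988:Mon 1992:Sat 1996:Thu 2000:Tue✓ 2004:Sun 2008:Fri 2012:Wed 2016:Mon 2020:Sat 2024:Thu 2028:Tue✓ 2032:Sun 2036:Fri 2040:Wed 2044:Mon 2048:Sat 2052:Thu 2056:Tue✓ 2060:Sun 2064:Fri
Tuesday: 1972, 2000, 2028, 2056 → 4.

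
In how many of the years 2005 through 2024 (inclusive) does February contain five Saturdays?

February has 28 days (29 in leap years); it has five Saturdays when Saturday falls among the first (month-length − 28) days — i.e. when February 1 is Saturday in a leap year (never in a common year).
February 1 by year: 2005:Tue 2006:Wed 2007:Thu 2008:Fri 2009:Sun 2010:Mon 2011:Tue 2012:Wed 2013:Fri 2014:Sat 2015:Sun 2016:Mon 2017:Wed 2018:Thu 2019:Fri 2020:Sat✓ 2021:Mon 2022:Tue 2023:Wed 2024:Thu
Years with five Saturdays: 2020 → 1.

1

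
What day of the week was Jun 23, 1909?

January 1, 1909 is a Friday.
June 23 is day 174 of the year, i.e. 173 days after Jan 1.
173 mod 7 = 5, so advance 5 weekdays from Friday: Wednesday.

Wednesday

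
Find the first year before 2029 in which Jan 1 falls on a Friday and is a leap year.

Jan 1 advances by 2 weekdays after a leap year and by 1 after a common year.
2029: Jan 1 is Monday.
2028: Saturday (leap)
2027: Friday
2026: Thursday
2025: Wednesday
2024: Monday (leap)
2023: Sunday
2022: Saturday
2021: Friday
2020: Wednesday (leap)
2019: Tuesday
2018: Monday
2017: Sunday
2016: Friday (leap)
2016 begins on a Friday and is a leap year.

2016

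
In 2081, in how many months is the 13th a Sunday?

Check the 13th of each month of 2081: Jan 13: Mon, Feb 13: Thu, Mar 13: Thu, Apr 13: Sun, May 13: Tue, Jun 13: Fri, Jul 13: Sun, Aug 13: Wed, Sep 13: Sat, Oct 13: Mon, Nov 13: Thu, Dec 13: Sat.
Sunday occurs in April, July — 2 months.

2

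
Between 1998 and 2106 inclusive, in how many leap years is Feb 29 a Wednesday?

4

Leap years in 1998–2106: 26 of them.
Feb 29 weekday advances by 5 (mod 7) from one leap year to the next four years later (or differs when a century non-leap intervenes).
Leap-day weekdays: 2000:Tue 2004:Sun 2008:Fri 2012:Wed✓ 2016:Mon 2020:Sat 2024:Thu 2028:Tue 2032:Sun 2036:Fri 2040:Wed✓ 2044:Mon 2048:Sat 2052:Thu 2056:Tue 2060:Sun 2064:Fri 2068:Wed✓ 2072:Mon 2076:Sat 2080:Thu 2084:Tue 2088:Sun 2092:Fri 2096:Wed✓ 2104:Fri
Wednesday: 2012, 2040, 2068, 2096 → 4.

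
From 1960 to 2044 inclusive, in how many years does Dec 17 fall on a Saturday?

13

Track Dec 17's weekday year by year (advancing +1, or +2 across a Feb 29):
  1960: Sat ✓  1961: Sun (+1)  1962: Mon (+1)  1963: Tue (+1)  1964: Thu (+2)
  1965: Fri (+1)  1966: Sat (+1) ✓  1967: Sun (+1)  1968: Tue (+2)  1969: Wed (+1)
  1970: Thu (+1)  1971: Fri (+1)  1972: Sun (+2)  1973: Mon (+1)  … (57 more years) …
  2031: Wed (+1)  2032: Fri (+2)  2033: Sat (+1) ✓  2034: Sun (+1)  2035: Mon (+1)
  2036: Wed (+2)  2037: Thu (+1)  2038: Fri (+1)  2039: Sat (+1) ✓  2040: Mon (+2)
  2041: Tue (+1)  2042: Wed (+1)  2043: Thu (+1)  2044: Sat (+2) ✓
Saturday years: 1960, 1966, 1977, 1983, 1988, 1994, 2005, 2011, 2016, 2022, 2033, 2039, 2044 — 13 in total.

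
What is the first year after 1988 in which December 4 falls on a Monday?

1989

From one year to the next, a fixed date's weekday advances by 1, or by 2 when a Feb 29 lies between the two dates.
1988: December 4 is Sunday.
1989: Monday (+1)
December 4 falls on a Monday in 1989.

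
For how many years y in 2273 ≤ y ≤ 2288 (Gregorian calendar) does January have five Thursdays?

7

January has 31 days; it has five Thursdays when Thursday falls among the first (month-length − 28) days — i.e. when January 1 is one of Thursday/Wednesday/Tuesday.
January 1 by year: 2273:Wed✓ 2274:Thu✓ 2275:Fri 2276:Sat 2277:Mon 2278:Tue✓ 2279:Wed✓ 2280:Thu✓ 2281:Sat 2282:Sun 2283:Mon 2284:Tue✓ 2285:Thu✓ 2286:Fri 2287:Sat 2288:Sun
Years with five Thursdays: 2273, 2274, 2278, 2279, 2280, 2284, 2285 → 7.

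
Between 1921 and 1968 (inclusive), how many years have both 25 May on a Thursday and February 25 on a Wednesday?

Check each year's weekday for 25 May and February 25:
  1921: Wed/Fri  1922: Thu/Sat  1923: Fri/Sun  1924: Sun/Mon  1925: Mon/Wed  1926: Tue/Thu  1927: Wed/Fri  1928: Fri/Sat  1929: Sat/Mon  1930: Sun/Tue  1931: Mon/Wed  1932: Wed/Thu  1933: Thu/Sat  1934: Fri/Sun  …(20 more)…  1955: Wed/Fri  1956: Fri/Sat  1957: Sat/Mon  1958: Sun/Tue  1959: Mon/Wed  1960: Wed/Thu  1961: Thu/Sat  1962: Fri/Sun  1963: Sat/Mon  1964: Mon/Tue  1965: Tue/Thu  1966: Wed/Fri  1967: Thu/Sat  1968: Sat/Sun
Both conditions hold in: no year — 0.

0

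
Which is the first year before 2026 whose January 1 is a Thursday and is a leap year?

2004

Jan 1 advances by 2 weekdays after a leap year and by 1 after a common year.
2026: Jan 1 is Thursday.
2025: Wednesday
2024: Monday (leap)
2023: Sunday
2022: Saturday
2021: Friday
2020: Wednesday (leap)
2019: Tuesday
2018: Monday
2017: Sunday
2016: Friday (leap)
2015: Thursday
2014: Wednesday
2013: Tuesday
2012: Sunday (leap)
2011: Saturday
2010: Friday
2009: Thursday
2008: Tuesday (leap)
2007: Monday
2006: Sunday
2005: Saturday
2004: Thursday (leap)
2004 begins on a Thursday and is a leap year.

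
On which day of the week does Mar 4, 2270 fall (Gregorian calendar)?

Friday

January 1, 2270 is a Saturday.
March 4 is day 63 of the year, i.e. 62 days after Jan 1.
62 mod 7 = 6, so advance 6 weekdays from Saturday: Friday.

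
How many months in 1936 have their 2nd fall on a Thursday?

3

Check the 2nd of each month of 1936: Jan 2: Thu, Feb 2: Sun, Mar 2: Mon, Apr 2: Thu, May 2: Sat, Jun 2: Tue, Jul 2: Thu, Aug 2: Sun, Sep 2: Wed, Oct 2: Fri, Nov 2: Mon, Dec 2: Wed.
Thursday occurs in January, April, July — 3 months.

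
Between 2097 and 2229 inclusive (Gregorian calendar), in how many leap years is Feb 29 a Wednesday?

5

Leap years in 2097–2229: 31 of them.
Feb 29 weekday advances by 5 (mod 7) from one leap year to the next four years later (or differs when a century non-leap intervenes).
Leap-day weekdays: 2104:Fri 2108:Wed✓ 2112:Mon 2116:Sat 2120:Thu 2124:Tue 2128:Sun 2132:Fri 2136:Wed✓ 2140:Mon 2144:Sat 2148:Thu 2152:Tue …(5 more)… 2176:Thu 2180:Tue 2184:Sun 2188:Fri 2192:Wed✓ 2196:Mon 2204:Wed✓ 2208:Mon 2212:Sat 2216:Thu 2220:Tue 2224:Sun 2228:Fri
Wednesday: 2108, 2136, 2164, 2192, 2204 → 5.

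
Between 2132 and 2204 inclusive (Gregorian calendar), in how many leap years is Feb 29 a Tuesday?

Leap years in 2132–2204: 18 of them.
Feb 29 weekday advances by 5 (mod 7) from one leap year to the next four years later (or differs when a century non-leap intervenes).
Leap-day weekdays: 2132:Fri 2136:Wed 2140:Mon 2144:Sat 2148:Thu 2152:Tue✓ 2156:Sun 2160:Fri 2164:Wed 2168:Mon 2172:Sat 2176:Thu 2180:Tue✓ 2184:Sun 2188:Fri 2192:Wed 2196:Mon 2204:Wed
Tuesday: 2152, 2180 → 2.

2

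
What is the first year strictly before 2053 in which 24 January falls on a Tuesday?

2051

From one year to the next, a fixed date's weekday advances by 1, or by 2 when a Feb 29 lies between the two dates.
2053: January 24 is Friday.
2052: Wednesday (−2)
2051: Tuesday (−1)
24 January falls on a Tuesday in 2051.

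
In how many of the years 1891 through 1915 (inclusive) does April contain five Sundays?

April has 30 days; it has five Sundays when Sunday falls among the first (month-length − 28) days — i.e. when April 1 is one of Sunday/Saturday.
April 1 by year: 1891:Wed 1892:Fri 1893:Sat✓ 1894:Sun✓ 1895:Mon 1896:Wed 1897:Thu 1898:Fri 1899:Sat✓ 1900:Sun✓ 1901:Mon 1902:Tue 1903:Wed 1904:Fri 1905:Sat✓ 1906:Sun✓ 1907:Mon 1908:Wed 1909:Thu 1910:Fri 1911:Sat✓ 1912:Mon 1913:Tue 1914:Wed 1915:Thu
Years with five Sundays: 1893, 1894, 1899, 1900, 1905, 1906, 1911 → 7.

7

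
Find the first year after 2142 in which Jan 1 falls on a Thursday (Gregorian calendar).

Jan 1 advances by 2 weekdays after a leap year and by 1 after a common year.
2142: Jan 1 is Monday.
2143: Tuesday
2144: Wednesday (leap)
2145: Friday
2146: Saturday
2147: Sunday
2148: Monday (leap)
2149: Wednesday
2150: Thursday
2150 begins on a Thursday

2150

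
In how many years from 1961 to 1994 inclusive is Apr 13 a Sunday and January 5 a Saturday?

1

Check each year's weekday for Apr 13 and January 5:
  1961: Thu/Thu  1962: Fri/Fri  1963: Sat/Sat  1964: Mon/Sun  1965: Tue/Tue  1966: Wed/Wed  1967: Thu/Thu  1968: Sat/Fri  1969: Sun/Sun  1970: Mon/Mon  1971: Tue/Tue  1972: Thu/Wed  1973: Fri/Fri  1974: Sat/Sat  …(6 more)…  1981: Mon/Mon  1982: Tue/Tue  1983: Wed/Wed  1984: Fri/Thu  1985: Sat/Sat  1986: Sun/Sun  1987: Mon/Mon  1988: Wed/Tue  1989: Thu/Thu  1990: Fri/Fri  1991: Sat/Sat  1992: Mon/Sun  1993: Tue/Tue  1994: Wed/Wed
Both conditions hold in: 1980 — 1.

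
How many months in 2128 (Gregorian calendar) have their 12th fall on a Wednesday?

1

Check the 12th of each month of 2128: Jan 12: Mon, Feb 12: Thu, Mar 12: Fri, Apr 12: Mon, May 12: Wed, Jun 12: Sat, Jul 12: Mon, Aug 12: Thu, Sep 12: Sun, Oct 12: Tue, Nov 12: Fri, Dec 12: Sun.
Wednesday occurs in May — 1 month.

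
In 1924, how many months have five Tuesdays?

A month of length L has five Tuesdays iff its first Tuesday is on day ≤ L−28 (so day 1–3 in a 31-day month, 1–2 in a 30-day month, day 1 in a leap February).
Checking each month of 1924: Jan starts Tue (31d) ✓; Feb starts Fri (29d); Mar starts Sat (31d); Apr starts Tue (30d) ✓; May starts Thu (31d); Jun starts Sun (30d); Jul starts Tue (31d) ✓; Aug starts Fri (31d); Sep starts Mon (30d) ✓; Oct starts Wed (31d); Nov starts Sat (30d); Dec starts Mon (31d) ✓.
Five-Tuesday months: January, April, July, September, December → 5.

5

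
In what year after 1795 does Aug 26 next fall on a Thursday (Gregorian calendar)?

1802

From one year to the next, a fixed date's weekday advances by 1, or by 2 when a Feb 29 lies between the two dates.
1795: August 26 is Wednesday.
1796: Friday (+2)
1797: Saturday (+1)
1798: Sunday (+1)
1799: Monday (+1)
1800: Tuesday (+1)
1801: Wednesday (+1)
1802: Thursday (+1)
Aug 26 falls on a Thursday in 1802.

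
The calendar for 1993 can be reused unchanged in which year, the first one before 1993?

Two years share a calendar iff Jan 1 falls on the same weekday and both are leap or both are common. 1993: Jan 1 is Friday, common year.
1992: Jan 1 Wednesday, leap
1991: Jan 1 Tuesday, common
1990: Jan 1 Monday, common
1989: Jan 1 Sunday, common
1988: Jan 1 Friday, leap
1987: Jan 1 Thursday, common
1986: Jan 1 Wednesday, common
1985: Jan 1 Tuesday, common
1984: Jan 1 Sunday, leap
1983: Jan 1 Saturday, common
1982: Jan 1 Friday, common
1982 matches on both conditions.

1982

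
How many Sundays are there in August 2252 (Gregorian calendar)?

5

August 2252 has 31 days and begins on Sunday.
The first Sunday is August 1.
Sundays fall on 1, 8, 15, 22, 29 — that's 5.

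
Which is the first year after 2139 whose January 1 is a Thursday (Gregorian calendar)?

Jan 1 advances by 2 weekdays after a leap year and by 1 after a common year.
2139: Jan 1 is Thursday.
2140: Friday (leap)
2141: Sunday
2142: Monday
2143: Tuesday
2144: Wednesday (leap)
2145: Friday
2146: Saturday
2147: Sunday
2148: Monday (leap)
2149: Wednesday
2150: Thursday
2150 begins on a Thursday

2150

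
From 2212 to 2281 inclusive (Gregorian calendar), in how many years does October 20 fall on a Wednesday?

11

Track October 20's weekday year by year (advancing +1, or +2 across a Feb 29):
  2212: Tue  2213: Wed (+1) ✓  2214: Thu (+1)  2215: Fri (+1)  2216: Sun (+2)
  2217: Mon (+1)  2218: Tue (+1)  2219: Wed (+1) ✓  2220: Fri (+2)  2221: Sat (+1)
  2222: Sun (+1)  2223: Mon (+1)  2224: Wed (+2) ✓  2225: Thu (+1)  … (42 more years) …
  2268: Tue (+2)  2269: Wed (+1) ✓  2270: Thu (+1)  2271: Fri (+1)  2272: Sun (+2)
  2273: Mon (+1)  2274: Tue (+1)  2275: Wed (+1) ✓  2276: Fri (+2)  2277: Sat (+1)
  2278: Sun (+1)  2279: Mon (+1)  2280: Wed (+2) ✓  2281: Thu (+1)
Wednesday years: 2213, 2219, 2224, 2230, 2241, 2247, 2252, 2258, 2269, 2275, 2280 — 11 in total.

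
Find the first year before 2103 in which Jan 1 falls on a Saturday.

2101

Jan 1 advances by 2 weekdays after a leap year and by 1 after a common year.
2103: Jan 1 is Monday.
2102: Sunday
2101: Saturday
2101 begins on a Saturday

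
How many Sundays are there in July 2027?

4

July 2027 has 31 days and begins on Thursday.
The first Sunday is July 4.
Sundays fall on 4, 11, 18, 25 — that's 4.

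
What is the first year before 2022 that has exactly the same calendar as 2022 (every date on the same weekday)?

2011

Two years share a calendar iff Jan 1 falls on the same weekday and both are leap or both are common. 2022: Jan 1 is Saturday, common year.
2021: Jan 1 Friday, common
2020: Jan 1 Wednesday, leap
2019: Jan 1 Tuesday, common
2018: Jan 1 Monday, common
2017: Jan 1 Sunday, common
2016: Jan 1 Friday, leap
2015: Jan 1 Thursday, common
2014: Jan 1 Wednesday, common
2013: Jan 1 Tuesday, common
2012: Jan 1 Sunday, leap
2011: Jan 1 Saturday, common
2011 matches on both conditions.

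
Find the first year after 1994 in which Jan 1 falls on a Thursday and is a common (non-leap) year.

1998

Jan 1 advances by 2 weekdays after a leap year and by 1 after a common year.
1994: Jan 1 is Saturday.
1995: Sunday
1996: Monday (leap)
1997: Wednesday
1998: Thursday
1998 begins on a Thursday and is a common year.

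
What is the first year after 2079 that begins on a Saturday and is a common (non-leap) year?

2089

Jan 1 advances by 2 weekdays after a leap year and by 1 after a common year.
2079: Jan 1 is Sunday.
2080: Monday (leap)
2081: Wednesday
2082: Thursday
2083: Friday
2084: Saturday (leap)
2085: Monday
2086: Tuesday
2087: Wednesday
2088: Thursday (leap)
2089: Saturday
2089 begins on a Saturday and is a common year.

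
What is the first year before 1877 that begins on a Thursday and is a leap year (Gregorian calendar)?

1852

Jan 1 advances by 2 weekdays after a leap year and by 1 after a common year.
1877: Jan 1 is Monday.
1876: Saturday (leap)
1875: Friday
1874: Thursday
1873: Wednesday
1872: Monday (leap)
1871: Sunday
1870: Saturday
1869: Friday
1868: Wednesday (leap)
1867: Tuesday
1866: Monday
1865: Sunday
1864: Friday (leap)
1863: Thursday
1862: Wednesday
1861: Tuesday
1860: Sunday (leap)
1859: Saturday
1858: Friday
1857: Thursday
1856: Tuesday (leap)
1855: Monday
1854: Sunday
1853: Saturday
1852: Thursday (leap)
1852 begins on a Thursday and is a leap year.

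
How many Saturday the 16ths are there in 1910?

2

Check the 16th of each month of 1910: Jan 16: Sun, Feb 16: Wed, Mar 16: Wed, Apr 16: Sat, May 16: Mon, Jun 16: Thu, Jul 16: Sat, Aug 16: Tue, Sep 16: Fri, Oct 16: Sun, Nov 16: Wed, Dec 16: Fri.
Saturday occurs in April, July — 2 months.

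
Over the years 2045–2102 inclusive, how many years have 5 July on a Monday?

Track 5 July's weekday year by year (advancing +1, or +2 across a Feb 29):
  2045: Wed  2046: Thu (+1)  2047: Fri (+1)  2048: Sun (+2)  2049: Mon (+1) ✓
  2050: Tue (+1)  2051: Wed (+1)  2052: Fri (+2)  2053: Sat (+1)  2054: Sun (+1)
  2055: Mon (+1) ✓  2056: Wed (+2)  2057: Thu (+1)  2058: Fri (+1)  … (30 more years) …
  2089: Tue (+1)  2090: Wed (+1)  2091: Thu (+1)  2092: Sat (+2)  2093: Sun (+1)
  2094: Mon (+1) ✓  2095: Tue (+1)  2096: Thu (+2)  2097: Fri (+1)  2098: Sat (+1)
  2099: Sun (+1)  2100: Mon (+1) ✓  2101: Tue (+1)  2102: Wed (+1)
Monday years: 2049, 2055, 2060, 2066, 2077, 2083, 2088, 2094, 2100 — 9 in total.

9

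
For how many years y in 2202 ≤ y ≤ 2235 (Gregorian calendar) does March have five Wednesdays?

14

March has 31 days; it has five Wednesdays when Wednesday falls among the first (month-length − 28) days — i.e. when March 1 is one of Wednesday/Tuesday/Monday.
March 1 by year: 2202:Mon✓ 2203:Tue✓ 2204:Thu 2205:Fri 2206:Sat 2207:Sun 2208:Tue✓ 2209:Wed✓ 2210:Thu 2211:Fri 2212:Sun 2213:Mon✓ 2214:Tue✓ 2215:Wed✓ 2216:Fri …(4 more)… 2221:Thu 2222:Fri 2223:Sat 2224:Mon✓ 2225:Tue✓ 2226:Wed✓ 2227:Thu 2228:Sat 2229:Sun 2230:Mon✓ 2231:Tue✓ 2232:Thu 2233:Fri 2234:Sat 2235:Sun
Years with five Wednesdays: 2202, 2203, 2208, 2209, 2213, 2214, 2215, 2219, 2220, 2224, 2225, 2226, 2230, 2231 → 14.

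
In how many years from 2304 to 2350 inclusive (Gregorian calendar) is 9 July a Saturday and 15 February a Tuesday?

5

Check each year's weekday for 9 July and 15 February:
  2304: Sat/Mon  2305: Sun/Wed  2306: Mon/Thu  2307: Tue/Fri  2308: Thu/Sat  2309: Fri/Mon  2310: Sat/Tue ✓  2311: Sun/Wed  2312: Tue/Thu  2313: Wed/Sat  2314: Thu/Sun  2315: Fri/Mon  2316: Sun/Tue  2317: Mon/Thu  …(19 more)…  2337: Fri/Mon  2338: Sat/Tue ✓  2339: Sun/Wed  2340: Tue/Thu  2341: Wed/Sat  2342: Thu/Sun  2343: Fri/Mon  2344: Sun/Tue  2345: Mon/Thu  2346: Tue/Fri  2347: Wed/Sat  2348: Fri/Sun  2349: Sat/Tue ✓  2350: Sun/Wed
Both conditions hold in: 2310, 2321, 2327, 2338, 2349 — 5.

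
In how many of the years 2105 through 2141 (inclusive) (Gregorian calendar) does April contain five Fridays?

April has 30 days; it has five Fridays when Friday falls among the first (month-length − 28) days — i.e. when April 1 is one of Friday/Thursday.
April 1 by year: 2105:Wed 2106:Thu✓ 2107:Fri✓ 2108:Sun 2109:Mon 2110:Tue 2111:Wed 2112:Fri✓ 2113:Sat 2114:Sun 2115:Mon 2116:Wed 2117:Thu✓ 2118:Fri✓ 2119:Sat …(7 more)… 2127:Tue 2128:Thu✓ 2129:Fri✓ 2130:Sat 2131:Sun 2132:Tue 2133:Wed 2134:Thu✓ 2135:Fri✓ 2136:Sun 2137:Mon 2138:Tue 2139:Wed 2140:Fri✓ 2141:Sat
Years with five Fridays: 2106, 2107, 2112, 2117, 2118, 2123, 2128, 2129, 2134, 2135, 2140 → 11.

11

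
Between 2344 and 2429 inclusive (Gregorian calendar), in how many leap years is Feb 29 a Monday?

3

Leap years in 2344–2429: 22 of them.
Feb 29 weekday advances by 5 (mod 7) from one leap year to the next four years later (or differs when a century non-leap intervenes).
Leap-day weekdays: 2344:Tue 2348:Sun 2352:Fri 2356:Wed 2360:Mon✓ 2364:Sat 2368:Thu 2372:Tue 2376:Sun 2380:Fri 2384:Wed 2388:Mon✓ 2392:Sat 2396:Thu 2400:Tue 2404:Sun 2408:Fri 2412:Wed 2416:Mon✓ 2420:Sat 2424:Thu 2428:Tue
Monday: 2360, 2388, 2416 → 3.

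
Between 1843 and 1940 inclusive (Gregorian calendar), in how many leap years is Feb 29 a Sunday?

3

Leap years in 1843–1940: 24 of them.
Feb 29 weekday advances by 5 (mod 7) from one leap year to the next four years later (or differs when a century non-leap intervenes).
Leap-day weekdays: 1844:Thu 1848:Tue 1852:Sun✓ 1856:Fri 1860:Wed 1864:Mon 1868:Sat 1872:Thu 1876:Tue 1880:Sun✓ 1884:Fri 1888:Wed 1892:Mon 1896:Sat 1904:Mon 1908:Sat 1912:Thu 1916:Tue 1920:Sun✓ 1924:Fri 1928:Wed 1932:Mon 1936:Sat 1940:Thu
Sunday: 1852, 1880, 1920 → 3.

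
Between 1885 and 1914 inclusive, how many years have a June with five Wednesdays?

8

June has 30 days; it has five Wednesdays when Wednesday falls among the first (month-length − 28) days — i.e. when June 1 is one of Wednesday/Tuesday.
June 1 by year: 1885:Mon 1886:Tue✓ 1887:Wed✓ 1888:Fri 1889:Sat 1890:Sun 1891:Mon 1892:Wed✓ 1893:Thu 1894:Fri 1895:Sat 1896:Mon 1897:Tue✓ 1898:Wed✓ 1899:Thu 1900:Fri 1901:Sat 1902:Sun 1903:Mon 1904:Wed✓ 1905:Thu 1906:Fri 1907:Sat 1908:Mon 1909:Tue✓ 1910:Wed✓ 1911:Thu 1912:Sat 1913:Sun 1914:Mon
Years with five Wednesdays: 1886, 1887, 1892, 1897, 1898, 1904, 1909, 1910 → 8.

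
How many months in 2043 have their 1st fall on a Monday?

Check the 1st of each month of 2043: Jan 1: Thu, Feb 1: Sun, Mar 1: Sun, Apr 1: Wed, May 1: Fri, Jun 1: Mon, Jul 1: Wed, Aug 1: Sat, Sep 1: Tue, Oct 1: Thu, Nov 1: Sun, Dec 1: Tue.
Monday occurs in June — 1 month.

1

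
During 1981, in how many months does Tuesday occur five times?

A month of length L has five Tuesdays iff its first Tuesday is on day ≤ L−28 (so day 1–3 in a 31-day month, 1–2 in a 30-day month, day 1 in a leap February).
Checking each month of 1981: Jan starts Thu (31d); Feb starts Sun (28d); Mar starts Sun (31d) ✓; Apr starts Wed (30d); May starts Fri (31d); Jun starts Mon (30d) ✓; Jul starts Wed (31d); Aug starts Sat (31d); Sep starts Tue (30d) ✓; Oct starts Thu (31d); Nov starts Sun (30d); Dec starts Tue (31d) ✓.
Five-Tuesday months: March, June, September, December → 4.

4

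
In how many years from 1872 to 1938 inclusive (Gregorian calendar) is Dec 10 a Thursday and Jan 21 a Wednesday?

7

Check each year's weekday for Dec 10 and Jan 21:
  1872: Tue/Sun  1873: Wed/Tue  1874: Thu/Wed ✓  1875: Fri/Thu  1876: Sun/Fri  1877: Mon/Sun  1878: Tue/Mon  1879: Wed/Tue  1880: Fri/Wed  1881: Sat/Fri  1882: Sun/Sat  1883: Mon/Sun  1884: Wed/Mon  1885: Thu/Wed ✓  …(39 more)…  1925: Thu/Wed ✓  1926: Fri/Thu  1927: Sat/Fri  1928: Mon/Sat  1929: Tue/Mon  1930: Wed/Tue  1931: Thu/Wed ✓  1932: Sat/Thu  1933: Sun/Sat  1934: Mon/Sun  1935: Tue/Mon  1936: Thu/Tue  1937: Fri/Thu  1938: Sat/Fri
Both conditions hold in: 1874, 1885, 1891, 1903, 1914, 1925, 1931 — 7.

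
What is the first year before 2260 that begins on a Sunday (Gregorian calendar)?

Jan 1 advances by 2 weekdays after a leap year and by 1 after a common year.
2260: Jan 1 is Sunday (leap).
2259: Saturday
2258: Friday
2257: Thursday
2256: Tuesday (leap)
2255: Monday
2254: Sunday
2254 begins on a Sunday

2254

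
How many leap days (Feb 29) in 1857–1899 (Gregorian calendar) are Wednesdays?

Leap years in 1857–1899: 10 of them.
Feb 29 weekday advances by 5 (mod 7) from one leap year to the next four years later (or differs when a century non-leap intervenes).
Leap-day weekdays: 1860:Wed✓ 1864:Mon 1868:Sat 1872:Thu 1876:Tue 1880:Sun 1884:Fri 1888:Wed✓ 1892:Mon 1896:Sat
Wednesday: 1860, 1888 → 2.

2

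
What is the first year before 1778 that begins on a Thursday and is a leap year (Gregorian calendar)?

1756

Jan 1 advances by 2 weekdays after a leap year and by 1 after a common year.
1778: Jan 1 is Thursday.
1777: Wednesday
1776: Monday (leap)
1775: Sunday
1774: Saturday
1773: Friday
1772: Wednesday (leap)
1771: Tuesday
1770: Monday
1769: Sunday
1768: Friday (leap)
1767: Thursday
1766: Wednesday
1765: Tuesday
1764: Sunday (leap)
1763: Saturday
1762: Friday
1761: Thursday
1760: Tuesday (leap)
1759: Monday
1758: Sunday
1757: Saturday
1756: Thursday (leap)
1756 begins on a Thursday and is a leap year.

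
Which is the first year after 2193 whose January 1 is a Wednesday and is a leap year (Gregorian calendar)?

Jan 1 advances by 2 weekdays after a leap year and by 1 after a common year.
2193: Jan 1 is Tuesday.
2194: Wednesday
2195: Thursday
2196: Friday (leap)
2197: Sunday
2198: Monday
2199: Tuesday
2200: Wednesday
2201: Thursday
2202: Friday
2203: Saturday
2204: Sunday (leap)
2205: Tuesday
2206: Wednesday
2207: Thursday
2208: Friday (leap)
2209: Sunday
2210: Monday
2211: Tuesday
2212: Wednesday (leap)
2212 begins on a Wednesday and is a leap year.

2212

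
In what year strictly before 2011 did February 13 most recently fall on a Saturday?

2010

From one year to the next, a fixed date's weekday advances by 1, or by 2 when a Feb 29 lies between the two dates.
2011: February 13 is Sunday.
2010: Saturday (−1)
February 13 falls on a Saturday in 2010.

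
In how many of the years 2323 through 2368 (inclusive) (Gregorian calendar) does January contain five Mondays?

20

January has 31 days; it has five Mondays when Monday falls among the first (month-length − 28) days — i.e. when January 1 is one of Monday/Sunday/Saturday.
January 1 by year: 2323:Mon✓ 2324:Tue 2325:Thu 2326:Fri 2327:Sat✓ 2328:Sun✓ 2329:Tue 2330:Wed 2331:Thu 2332:Fri 2333:Sun✓ 2334:Mon✓ 2335:Tue 2336:Wed 2337:Fri …(16 more)… 2354:Fri 2355:Sat✓ 2356:Sun✓ 2357:Tue 2358:Wed 2359:Thu 2360:Fri 2361:Sun✓ 2362:Mon✓ 2363:Tue 2364:Wed 2365:Fri 2366:Sat✓ 2367:Sun✓ 2368:Mon✓
Years with five Mondays: 2323, 2327, 2328, 2333, 2334, 2338, 2339, 2340, 2344, 2345, 2349, 2350, 2351, 2355, 2356, 2361, 2362, 2366, 2367, 2368 → 20.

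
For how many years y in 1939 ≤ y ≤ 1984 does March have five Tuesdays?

March has 31 days; it has five Tuesdays when Tuesday falls among the first (month-length − 28) days — i.e. when March 1 is one of Tuesday/Monday/Sunday.
March 1 by year: 1939:Wed 1940:Fri 1941:Sat 1942:Sun✓ 1943:Mon✓ 1944:Wed 1945:Thu 1946:Fri 1947:Sat 1948:Mon✓ 1949:Tue✓ 1950:Wed 1951:Thu 1952:Sat 1953:Sun✓ …(16 more)… 1970:Sun✓ 1971:Mon✓ 1972:Wed 1973:Thu 1974:Fri 1975:Sat 1976:Mon✓ 1977:Tue✓ 1978:Wed 1979:Thu 1980:Sat 1981:Sun✓ 1982:Mon✓ 1983:Tue✓ 1984:Thu
Years with five Tuesdays: 1942, 1943, 1948, 1949, 1953, 1954, 1955, 1959, 1960, 1964, 1965, 1966, 1970, 1971, 1976, 1977, 1981, 1982, 1983 → 19.

19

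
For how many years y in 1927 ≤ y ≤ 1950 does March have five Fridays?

11

March has 31 days; it has five Fridays when Friday falls among the first (month-length − 28) days — i.e. when March 1 is one of Friday/Thursday/Wednesday.
March 1 by year: 1927:Tue 1928:Thu✓ 1929:Fri✓ 1930:Sat 1931:Sun 1932:Tue 1933:Wed✓ 1934:Thu✓ 1935:Fri✓ 1936:Sun 1937:Mon 1938:Tue 1939:Wed✓ 1940:Fri✓ 1941:Sat 1942:Sun 1943:Mon 1944:Wed✓ 1945:Thu✓ 1946:Fri✓ 1947:Sat 1948:Mon 1949:Tue 1950:Wed✓
Years with five Fridays: 1928, 1929, 1933, 1934, 1935, 1939, 1940, 1944, 1945, 1946, 1950 → 11.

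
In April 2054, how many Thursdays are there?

April 2054 has 30 days and begins on Wednesday.
The first Thursday is April 2.
Thursdays fall on 2, 9, 16, 23, 30 — that's 5.

5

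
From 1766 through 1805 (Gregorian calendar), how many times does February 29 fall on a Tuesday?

Leap years in 1766–1805: 9 of them.
Feb 29 weekday advances by 5 (mod 7) from one leap year to the next four years later (or differs when a century non-leap intervenes).
Leap-day weekdays: 1768:Mon 1772:Sat 1776:Thu 1780:Tue✓ 1784:Sun 1788:Fri 1792:Wed 1796:Mon 1804:Wed
Tuesday: 1780 → 1.

1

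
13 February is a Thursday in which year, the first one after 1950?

1958

From one year to the next, a fixed date's weekday advances by 1, or by 2 when a Feb 29 lies between the two dates.
1950: February 13 is Monday.
1951: Tuesday (+1)
1952: Wednesday (+1)
1953: Friday (+2)
1954: Saturday (+1)
1955: Sunday (+1)
1956: Monday (+1)
1957: Wednesday (+2)
1958: Thursday (+1)
13 February falls on a Thursday in 1958.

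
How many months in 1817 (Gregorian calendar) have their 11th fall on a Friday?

2

Check the 11th of each month of 1817: Jan 11: Sat, Feb 11: Tue, Mar 11: Tue, Apr 11: Fri, May 11: Sun, Jun 11: Wed, Jul 11: Fri, Aug 11: Mon, Sep 11: Thu, Oct 11: Sat, Nov 11: Tue, Dec 11: Thu.
Friday occurs in April, July — 2 months.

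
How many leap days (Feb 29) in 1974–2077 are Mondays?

Leap years in 1974–2077: 26 of them.
Feb 29 weekday advances by 5 (mod 7) from one leap year to the next four years later (or differs when a century non-leap intervenes).
Leap-day weekdays: 1976:Sun 1980:Fri 1984:Wed 1988:Mon✓ 1992:Sat 1996:Thu 2000:Tue 2004:Sun 2008:Fri 2012:Wed 2016:Mon✓ 2020:Sat 2024:Thu 2028:Tue 2032:Sun 2036:Fri 2040:Wed 2044:Mon✓ 2048:Sat 2052:Thu 2056:Tue 2060:Sun 2064:Fri 2068:Wed 2072:Mon✓ 2076:Sat
Monday: 1988, 2016, 2044, 2072 → 4.

4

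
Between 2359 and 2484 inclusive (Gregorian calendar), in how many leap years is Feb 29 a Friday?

4

Leap years in 2359–2484: 32 of them.
Feb 29 weekday advances by 5 (mod 7) from one leap year to the next four years later (or differs when a century non-leap intervenes).
Leap-day weekdays: 2360:Mon 2364:Sat 2368:Thu 2372:Tue 2376:Sun 2380:Fri✓ 2384:Wed 2388:Mon 2392:Sat 2396:Thu 2400:Tue 2404:Sun 2408:Fri✓ …(6 more)… 2436:Fri✓ 2440:Wed 2444:Mon 2448:Sat 2452:Thu 2456:Tue 2460:Sun 2464:Fri✓ 2468:Wed 2472:Mon 2476:Sat 2480:Thu 2484:Tue
Friday: 2380, 2408, 2436, 2464 → 4.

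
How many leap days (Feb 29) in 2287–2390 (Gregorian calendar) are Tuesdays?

3

Leap years in 2287–2390: 25 of them.
Feb 29 weekday advances by 5 (mod 7) from one leap year to the next four years later (or differs when a century non-leap intervenes).
Leap-day weekdays: 2288:Wed 2292:Mon 2296:Sat 2304:Mon 2308:Sat 2312:Thu 2316:Tue✓ 2320:Sun 2324:Fri 2328:Wed 2332:Mon 2336:Sat 2340:Thu 2344:Tue✓ 2348:Sun 2352:Fri 2356:Wed 2360:Mon 2364:Sat 2368:Thu 2372:Tue✓ 2376:Sun 2380:Fri 2384:Wed 2388:Mon
Tuesday: 2316, 2344, 2372 → 3.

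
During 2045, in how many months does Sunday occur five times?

A month of length L has five Sundays iff its first Sunday is on day ≤ L−28 (so day 1–3 in a 31-day month, 1–2 in a 30-day month, day 1 in a leap February).
Checking each month of 2045: Jan starts Sun (31d) ✓; Feb starts Wed (28d); Mar starts Wed (31d); Apr starts Sat (30d) ✓; May starts Mon (31d); Jun starts Thu (30d); Jul starts Sat (31d) ✓; Aug starts Tue (31d); Sep starts Fri (30d); Oct starts Sun (31d) ✓; Nov starts Wed (30d); Dec starts Fri (31d) ✓.
Five-Sunday months: January, April, July, October, December → 5.

5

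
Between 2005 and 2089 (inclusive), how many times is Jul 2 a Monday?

12

Track Jul 2's weekday year by year (advancing +1, or +2 across a Feb 29):
  2005: Sat  2006: Sun (+1)  2007: Mon (+1) ✓  2008: Wed (+2)  2009: Thu (+1)
  2010: Fri (+1)  2011: Sat (+1)  2012: Mon (+2) ✓  2013: Tue (+1)  2014: Wed (+1)
  2015: Thu (+1)  2016: Sat (+2)  2017: Sun (+1)  2018: Mon (+1) ✓  … (57 more years) …
  2076: Thu (+2)  2077: Fri (+1)  2078: Sat (+1)  2079: Sun (+1)  2080: Tue (+2)
  2081: Wed (+1)  2082: Thu (+1)  2083: Fri (+1)  2084: Sun (+2)  2085: Mon (+1) ✓
  2086: Tue (+1)  2087: Wed (+1)  2088: Fri (+2)  2089: Sat (+1)
Monday years: 2007, 2012, 2018, 2029, 2035, 2040, 2046, 2057, 2063, 2068, 2074, 2085 — 12 in total.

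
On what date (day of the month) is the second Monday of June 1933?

June 1, 1933 is a Thursday, so the first Monday is the 5th.
The second Monday is 5 + 7 = 12.

12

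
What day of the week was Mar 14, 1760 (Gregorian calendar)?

January 1, 1760 is a Tuesday.
March 14 is day 74 of the year, i.e. 73 days after Jan 1.
73 mod 7 = 3, so advance 3 weekdays from Tuesday: Friday.

Friday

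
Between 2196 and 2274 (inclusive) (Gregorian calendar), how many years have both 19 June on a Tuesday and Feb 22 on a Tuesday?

Check each year's weekday for 19 June and Feb 22:
  2196: Sun/Mon  2197: Mon/Wed  2198: Tue/Thu  2199: Wed/Fri  2200: Thu/Sat  2201: Fri/Sun  2202: Sat/Mon  2203: Sun/Tue  2204: Tue/Wed  2205: Wed/Fri  2206: Thu/Sat  2207: Fri/Sun  2208: Sun/Mon  2209: Mon/Wed  …(51 more)…  2261: Wed/Fri  2262: Thu/Sat  2263: Fri/Sun  2264: Sun/Mon  2265: Mon/Wed  2266: Tue/Thu  2267: Wed/Fri  2268: Fri/Sat  2269: Sat/Mon  2270: Sun/Tue  2271: Mon/Wed  2272: Wed/Thu  2273: Thu/Sat  2274: Fri/Sun
Both conditions hold in: no year — 0.

0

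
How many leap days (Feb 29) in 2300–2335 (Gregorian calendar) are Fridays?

Leap years in 2300–2335: 8 of them.
Feb 29 weekday advances by 5 (mod 7) from one leap year to the next four years later (or differs when a century non-leap intervenes).
Leap-day weekdays: 2304:Mon 2308:Sat 2312:Thu 2316:Tue 2320:Sun 2324:Fri✓ 2328:Wed 2332:Mon
Friday: 2324 → 1.

1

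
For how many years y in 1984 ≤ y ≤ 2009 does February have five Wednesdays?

February has 28 days (29 in leap years); it has five Wednesdays when Wednesday falls among the first (month-length − 28) days — i.e. when February 1 is Wednesday in a leap year (never in a common year).
February 1 by year: 1984:Wed✓ 1985:Fri 1986:Sat 1987:Sun 1988:Mon 1989:Wed 1990:Thu 1991:Fri 1992:Sat 1993:Mon 1994:Tue 1995:Wed 1996:Thu 1997:Sat 1998:Sun 1999:Mon 2000:Tue 2001:Thu 2002:Fri 2003:Sat 2004:Sun 2005:Tue 2006:Wed 2007:Thu 2008:Fri 2009:Sun
Years with five Wednesdays: 1984 → 1.

1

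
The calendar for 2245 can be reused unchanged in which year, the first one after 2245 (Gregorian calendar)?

2251

Two years share a calendar iff Jan 1 falls on the same weekday and both are leap or both are common. 2245: Jan 1 is Wednesday, common year.
2246: Jan 1 Thursday, common
2247: Jan 1 Friday, common
2248: Jan 1 Saturday, leap
2249: Jan 1 Monday, common
2250: Jan 1 Tuesday, common
2251: Jan 1 Wednesday, common
2251 matches on both conditions.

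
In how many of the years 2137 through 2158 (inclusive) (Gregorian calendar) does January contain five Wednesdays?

10

January has 31 days; it has five Wednesdays when Wednesday falls among the first (month-length − 28) days — i.e. when January 1 is one of Wednesday/Tuesday/Monday.
January 1 by year: 2137:Tue✓ 2138:Wed✓ 2139:Thu 2140:Fri 2141:Sun 2142:Mon✓ 2143:Tue✓ 2144:Wed✓ 2145:Fri 2146:Sat 2147:Sun 2148:Mon✓ 2149:Wed✓ 2150:Thu 2151:Fri 2152:Sat 2153:Mon✓ 2154:Tue✓ 2155:Wed✓ 2156:Thu 2157:Sat 2158:Sun
Years with five Wednesdays: 2137, 2138, 2142, 2143, 2144, 2148, 2149, 2153, 2154, 2155 → 10.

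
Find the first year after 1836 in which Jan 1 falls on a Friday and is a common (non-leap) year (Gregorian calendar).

1841

Jan 1 advances by 2 weekdays after a leap year and by 1 after a common year.
1836: Jan 1 is Friday (leap).
1837: Sunday
1838: Monday
1839: Tuesday
1840: Wednesday (leap)
1841: Friday
1841 begins on a Friday and is a common year.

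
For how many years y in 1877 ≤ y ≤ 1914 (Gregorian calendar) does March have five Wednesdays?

March has 31 days; it has five Wednesdays when Wednesday falls among the first (month-length − 28) days — i.e. when March 1 is one of Wednesday/Tuesday/Monday.
March 1 by year: 1877:Thu 1878:Fri 1879:Sat 1880:Mon✓ 1881:Tue✓ 1882:Wed✓ 1883:Thu 1884:Sat 1885:Sun 1886:Mon✓ 1887:Tue✓ 1888:Thu 1889:Fri 1890:Sat 1891:Sun …(8 more)… 1900:Thu 1901:Fri 1902:Sat 1903:Sun 1904:Tue✓ 1905:Wed✓ 1906:Thu 1907:Fri 1908:Sun 1909:Mon✓ 1910:Tue✓ 1911:Wed✓ 1912:Fri 1913:Sat 1914:Sun
Years with five Wednesdays: 1880, 1881, 1882, 1886, 1887, 1892, 1893, 1897, 1898, 1899, 1904, 1905, 1909, 1910, 1911 → 15.

15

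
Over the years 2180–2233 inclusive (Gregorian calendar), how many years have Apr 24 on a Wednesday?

8

Track Apr 24's weekday year by year (advancing +1, or +2 across a Feb 29):
  2180: Mon  2181: Tue (+1)  2182: Wed (+1) ✓  2183: Thu (+1)  2184: Sat (+2)
  2185: Sun (+1)  2186: Mon (+1)  2187: Tue (+1)  2188: Thu (+2)  2189: Fri (+1)
  2190: Sat (+1)  2191: Sun (+1)  2192: Tue (+2)  2193: Wed (+1) ✓  … (26 more years) …
  2220: Mon (+2)  2221: Tue (+1)  2222: Wed (+1) ✓  2223: Thu (+1)  2224: Sat (+2)
  2225: Sun (+1)  2226: Mon (+1)  2227: Tue (+1)  2228: Thu (+2)  2229: Fri (+1)
  2230: Sat (+1)  2231: Sun (+1)  2232: Tue (+2)  2233: Wed (+1) ✓
Wednesday years: 2182, 2193, 2199, 2205, 2211, 2216, 2222, 2233 — 8 in total.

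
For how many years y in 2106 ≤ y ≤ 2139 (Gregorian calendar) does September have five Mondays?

10

September has 30 days; it has five Mondays when Monday falls among the first (month-length − 28) days — i.e. when September 1 is one of Monday/Sunday.
September 1 by year: 2106:Wed 2107:Thu 2108:Sat 2109:Sun✓ 2110:Mon✓ 2111:Tue 2112:Thu 2113:Fri 2114:Sat 2115:Sun✓ 2116:Tue 2117:Wed 2118:Thu 2119:Fri 2120:Sun✓ …(4 more)… 2125:Sat 2126:Sun✓ 2127:Mon✓ 2128:Wed 2129:Thu 2130:Fri 2131:Sat 2132:Mon✓ 2133:Tue 2134:Wed 2135:Thu 2136:Sat 2137:Sun✓ 2138:Mon✓ 2139:Tue
Years with five Mondays: 2109, 2110, 2115, 2120, 2121, 2126, 2127, 2132, 2137, 2138 → 10.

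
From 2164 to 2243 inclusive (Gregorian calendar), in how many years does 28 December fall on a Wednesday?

Track 28 December's weekday year by year (advancing +1, or +2 across a Feb 29):
  2164: Fri  2165: Sat (+1)  2166: Sun (+1)  2167: Mon (+1)  2168: Wed (+2) ✓
  2169: Thu (+1)  2170: Fri (+1)  2171: Sat (+1)  2172: Mon (+2)  2173: Tue (+1)
  2174: Wed (+1) ✓  2175: Thu (+1)  2176: Sat (+2)  2177: Sun (+1)  … (52 more years) …
  2230: Tue (+1)  2231: Wed (+1) ✓  2232: Fri (+2)  2233: Sat (+1)  2234: Sun (+1)
  2235: Mon (+1)  2236: Wed (+2) ✓  2237: Thu (+1)  2238: Fri (+1)  2239: Sat (+1)
  2240: Mon (+2)  2241: Tue (+1)  2242: Wed (+1) ✓  2243: Thu (+1)
Wednesday years: 2168, 2174, 2185, 2191, 2196, 2203, 2208, 2214, 2225, 2231, 2236, 2242 — 12 in total.

12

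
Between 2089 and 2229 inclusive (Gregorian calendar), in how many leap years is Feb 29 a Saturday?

4

Leap years in 2089–2229: 33 of them.
Feb 29 weekday advances by 5 (mod 7) from one leap year to the next four years later (or differs when a century non-leap intervenes).
Leap-day weekdays: 2092:Fri 2096:Wed 2104:Fri 2108:Wed 2112:Mon 2116:Sat✓ 2120:Thu 2124:Tue 2128:Sun 2132:Fri 2136:Wed 2140:Mon 2144:Sat✓ …(7 more)… 2176:Thu 2180:Tue 2184:Sun 2188:Fri 2192:Wed 2196:Mon 2204:Wed 2208:Mon 2212:Sat✓ 2216:Thu 2220:Tue 2224:Sun 2228:Fri
Saturday: 2116, 2144, 2172, 2212 → 4.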